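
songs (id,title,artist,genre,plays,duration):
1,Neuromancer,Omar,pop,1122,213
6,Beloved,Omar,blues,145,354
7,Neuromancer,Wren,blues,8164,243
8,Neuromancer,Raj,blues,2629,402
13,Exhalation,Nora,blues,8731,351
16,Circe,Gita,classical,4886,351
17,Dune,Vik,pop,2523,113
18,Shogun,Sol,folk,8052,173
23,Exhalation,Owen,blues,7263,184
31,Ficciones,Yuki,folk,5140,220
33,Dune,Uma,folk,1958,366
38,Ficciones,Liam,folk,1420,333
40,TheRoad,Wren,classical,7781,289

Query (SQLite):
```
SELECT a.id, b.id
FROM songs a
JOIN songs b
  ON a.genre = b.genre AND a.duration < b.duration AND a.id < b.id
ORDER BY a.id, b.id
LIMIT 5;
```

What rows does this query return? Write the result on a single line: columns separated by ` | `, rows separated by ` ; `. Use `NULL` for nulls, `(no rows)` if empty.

Pairs (a,b) with same genre, a.duration < b.duration, a.id < b.id.
genre groups: blues:{6,7,8,13,23} classical:{16,40} folk:{18,31,33,38} pop:{1,17}
Ordered by (a.id, b.id); first 5.

6 | 8 ; 7 | 8 ; 7 | 13 ; 18 | 31 ; 18 | 33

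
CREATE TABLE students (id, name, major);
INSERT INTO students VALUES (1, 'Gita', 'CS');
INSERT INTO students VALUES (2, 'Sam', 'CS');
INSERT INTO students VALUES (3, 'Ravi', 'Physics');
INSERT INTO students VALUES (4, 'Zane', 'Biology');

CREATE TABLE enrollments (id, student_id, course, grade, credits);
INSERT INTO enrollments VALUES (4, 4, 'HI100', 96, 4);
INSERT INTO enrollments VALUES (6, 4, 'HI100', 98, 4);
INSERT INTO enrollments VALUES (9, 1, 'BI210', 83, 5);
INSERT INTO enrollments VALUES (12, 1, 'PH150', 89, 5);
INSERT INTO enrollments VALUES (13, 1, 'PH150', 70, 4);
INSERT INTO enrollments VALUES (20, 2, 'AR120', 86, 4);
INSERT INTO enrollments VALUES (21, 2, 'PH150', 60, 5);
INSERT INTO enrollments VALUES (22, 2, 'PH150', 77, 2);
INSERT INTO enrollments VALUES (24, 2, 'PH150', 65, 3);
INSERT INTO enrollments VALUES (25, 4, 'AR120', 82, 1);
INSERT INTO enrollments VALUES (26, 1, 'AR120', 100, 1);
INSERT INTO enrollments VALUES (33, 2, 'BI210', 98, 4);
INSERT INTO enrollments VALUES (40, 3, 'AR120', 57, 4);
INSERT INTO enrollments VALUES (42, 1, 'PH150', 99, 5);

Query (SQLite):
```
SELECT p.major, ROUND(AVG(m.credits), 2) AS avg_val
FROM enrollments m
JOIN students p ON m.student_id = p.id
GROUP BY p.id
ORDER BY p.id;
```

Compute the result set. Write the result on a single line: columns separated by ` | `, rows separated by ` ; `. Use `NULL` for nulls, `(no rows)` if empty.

CS | 4 ; CS | 3.6 ; Physics | 4 ; Biology | 3

Join each enrollments row to its students via student_id.
Group joined rows by students.id; compute ROUND(AVG(m.credits), 2) per group.
  1: ids {9, 12, 13, 26, 42} → ROUND(AVG(m.credits), 2)=4
  2: ids {20, 21, 22, 24, 33} → ROUND(AVG(m.credits), 2)=3.6
  3: ids {40} → ROUND(AVG(m.credits), 2)=4
  4: ids {4, 6, 25} → ROUND(AVG(m.credits), 2)=3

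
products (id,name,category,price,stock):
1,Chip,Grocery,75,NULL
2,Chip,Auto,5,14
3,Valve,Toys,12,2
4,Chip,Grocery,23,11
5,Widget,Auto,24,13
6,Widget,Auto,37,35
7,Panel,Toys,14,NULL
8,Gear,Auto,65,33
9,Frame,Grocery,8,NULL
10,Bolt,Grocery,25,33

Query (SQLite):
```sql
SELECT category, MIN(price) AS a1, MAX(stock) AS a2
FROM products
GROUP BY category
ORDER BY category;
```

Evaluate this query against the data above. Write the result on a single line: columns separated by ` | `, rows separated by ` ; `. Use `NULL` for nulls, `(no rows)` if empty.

Group products by category.
Per group compute: MIN(price), MAX(stock).
  Auto: ids {2, 5, 6, 8} → MIN(price)=5, MAX(stock)=35
  Grocery: ids {1, 4, 9, 10} → MIN(price)=8, MAX(stock)=33
  Toys: ids {3, 7} → MIN(price)=12, MAX(stock)=2

Auto | 5 | 35 ; Grocery | 8 | 33 ; Toys | 12 | 2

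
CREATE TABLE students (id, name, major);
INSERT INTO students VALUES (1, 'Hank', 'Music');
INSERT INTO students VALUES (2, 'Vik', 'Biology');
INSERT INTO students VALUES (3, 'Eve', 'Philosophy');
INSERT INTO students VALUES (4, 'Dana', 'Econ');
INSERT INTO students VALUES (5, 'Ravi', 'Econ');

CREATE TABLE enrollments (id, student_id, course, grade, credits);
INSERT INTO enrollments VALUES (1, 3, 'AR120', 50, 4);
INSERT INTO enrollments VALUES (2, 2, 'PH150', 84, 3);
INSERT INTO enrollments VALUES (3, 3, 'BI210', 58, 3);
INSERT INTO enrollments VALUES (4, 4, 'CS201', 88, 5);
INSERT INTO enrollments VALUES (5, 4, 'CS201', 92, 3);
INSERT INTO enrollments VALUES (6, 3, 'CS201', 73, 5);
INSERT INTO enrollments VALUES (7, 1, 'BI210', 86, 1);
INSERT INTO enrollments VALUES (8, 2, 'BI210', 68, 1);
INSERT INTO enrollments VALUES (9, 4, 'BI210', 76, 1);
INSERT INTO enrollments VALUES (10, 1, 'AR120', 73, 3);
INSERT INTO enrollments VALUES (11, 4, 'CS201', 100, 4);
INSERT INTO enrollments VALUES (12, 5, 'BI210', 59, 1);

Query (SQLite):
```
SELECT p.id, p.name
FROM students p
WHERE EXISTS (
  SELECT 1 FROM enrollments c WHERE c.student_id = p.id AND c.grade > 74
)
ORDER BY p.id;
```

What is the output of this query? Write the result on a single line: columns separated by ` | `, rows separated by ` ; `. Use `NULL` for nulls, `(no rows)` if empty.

1 | Hank ; 2 | Vik ; 4 | Dana

For each students row, check whether any enrollments with matching student_id has grade > 74.
Keep rows where that is true.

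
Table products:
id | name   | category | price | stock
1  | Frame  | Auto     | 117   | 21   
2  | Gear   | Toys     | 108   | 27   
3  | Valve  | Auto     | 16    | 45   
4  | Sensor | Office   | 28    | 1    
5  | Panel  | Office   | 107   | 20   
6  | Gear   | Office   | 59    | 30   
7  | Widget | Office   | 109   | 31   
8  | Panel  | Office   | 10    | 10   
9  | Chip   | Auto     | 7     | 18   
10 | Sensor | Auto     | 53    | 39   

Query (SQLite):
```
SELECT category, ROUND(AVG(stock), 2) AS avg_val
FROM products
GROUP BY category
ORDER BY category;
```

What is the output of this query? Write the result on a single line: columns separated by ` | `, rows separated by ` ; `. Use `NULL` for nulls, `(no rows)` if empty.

Partition products by category; compute ROUND(AVG(stock), 2) within each group.
  Auto: ids {1, 3, 9, 10} → ROUND(AVG(stock), 2)=30.75
  Office: ids {4, 5, 6, 7, 8} → ROUND(AVG(stock), 2)=18.4
  Toys: ids {2} → ROUND(AVG(stock), 2)=27

Auto | 30.75 ; Office | 18.4 ; Toys | 27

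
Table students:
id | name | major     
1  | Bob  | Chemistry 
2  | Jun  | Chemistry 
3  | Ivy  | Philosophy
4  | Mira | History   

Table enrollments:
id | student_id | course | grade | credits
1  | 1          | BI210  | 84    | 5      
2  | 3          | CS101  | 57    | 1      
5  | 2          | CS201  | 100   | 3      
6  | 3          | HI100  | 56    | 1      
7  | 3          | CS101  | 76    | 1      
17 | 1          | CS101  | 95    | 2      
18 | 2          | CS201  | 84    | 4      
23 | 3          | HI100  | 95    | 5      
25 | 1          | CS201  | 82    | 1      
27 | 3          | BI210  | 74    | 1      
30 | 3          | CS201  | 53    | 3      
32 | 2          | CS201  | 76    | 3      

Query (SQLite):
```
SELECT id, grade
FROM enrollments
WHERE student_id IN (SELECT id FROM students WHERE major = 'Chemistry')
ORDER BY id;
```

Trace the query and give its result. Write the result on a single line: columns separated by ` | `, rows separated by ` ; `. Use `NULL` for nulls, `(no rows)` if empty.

1 | 84 ; 5 | 100 ; 17 | 95 ; 18 | 84 ; 25 | 82 ; 32 | 76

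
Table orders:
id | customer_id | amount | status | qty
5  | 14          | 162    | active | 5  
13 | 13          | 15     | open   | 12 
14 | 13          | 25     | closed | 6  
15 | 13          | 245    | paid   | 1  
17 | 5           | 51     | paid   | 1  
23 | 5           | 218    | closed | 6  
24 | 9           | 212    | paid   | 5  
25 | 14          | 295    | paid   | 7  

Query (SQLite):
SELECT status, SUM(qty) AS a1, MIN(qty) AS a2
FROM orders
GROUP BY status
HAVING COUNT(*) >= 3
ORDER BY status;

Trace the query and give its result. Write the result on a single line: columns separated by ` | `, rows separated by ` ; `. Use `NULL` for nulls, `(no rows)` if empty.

Group orders by status.
Per group compute: SUM(qty), MIN(qty).
HAVING: drop groups with fewer than 3 rows.
  active: ids {5} → SUM(qty)=5, MIN(qty)=5
  closed: ids {14, 23} → SUM(qty)=12, MIN(qty)=6
  open: ids {13} → SUM(qty)=12, MIN(qty)=12
  paid: ids {15, 17, 24, 25} → SUM(qty)=14, MIN(qty)=1

paid | 14 | 1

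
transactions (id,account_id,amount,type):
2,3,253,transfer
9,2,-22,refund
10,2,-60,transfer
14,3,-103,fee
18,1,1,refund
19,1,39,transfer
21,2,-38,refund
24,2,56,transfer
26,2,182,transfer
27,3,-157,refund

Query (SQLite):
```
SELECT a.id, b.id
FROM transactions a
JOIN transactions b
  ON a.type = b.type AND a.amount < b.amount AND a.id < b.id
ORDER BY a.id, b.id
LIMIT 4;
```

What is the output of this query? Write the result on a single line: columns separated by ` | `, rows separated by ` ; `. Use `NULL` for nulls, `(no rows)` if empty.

Pairs (a,b) with same type, a.amount < b.amount, a.id < b.id.
type groups: fee:{14} refund:{9,18,21,27} transfer:{2,10,19,24,26}
Ordered by (a.id, b.id); first 4.

9 | 18 ; 10 | 19 ; 10 | 24 ; 10 | 26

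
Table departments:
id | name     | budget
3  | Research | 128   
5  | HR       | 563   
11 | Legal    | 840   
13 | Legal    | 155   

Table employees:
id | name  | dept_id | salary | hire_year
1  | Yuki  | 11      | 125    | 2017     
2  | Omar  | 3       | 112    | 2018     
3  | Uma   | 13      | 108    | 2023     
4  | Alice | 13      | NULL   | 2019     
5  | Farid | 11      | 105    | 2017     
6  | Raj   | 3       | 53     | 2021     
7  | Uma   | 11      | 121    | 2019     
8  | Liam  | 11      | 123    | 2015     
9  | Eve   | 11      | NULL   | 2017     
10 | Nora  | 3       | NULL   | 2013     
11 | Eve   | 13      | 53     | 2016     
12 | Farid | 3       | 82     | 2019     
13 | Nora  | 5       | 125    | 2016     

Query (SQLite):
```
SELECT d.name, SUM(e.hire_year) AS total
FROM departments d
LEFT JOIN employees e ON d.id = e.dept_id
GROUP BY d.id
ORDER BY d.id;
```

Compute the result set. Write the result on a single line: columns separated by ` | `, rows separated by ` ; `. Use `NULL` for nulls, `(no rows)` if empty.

Research | 8071 ; HR | 2016 ; Legal | 10085 ; Legal | 6058

LEFT JOIN keeps every departments row; unmatched ones get NULL for employees columns.
Group by departments.id and compute SUM(e.hire_year). SUM over an all-NULL group is NULL.
  3: ids {2, 6, 10, 12} → SUM(e.hire_year)=8071
  5: ids {13} → SUM(e.hire_year)=2016
  11: ids {1, 5, 7, 8, 9} → SUM(e.hire_year)=10085
  13: ids {3, 4, 11} → SUM(e.hire_year)=6058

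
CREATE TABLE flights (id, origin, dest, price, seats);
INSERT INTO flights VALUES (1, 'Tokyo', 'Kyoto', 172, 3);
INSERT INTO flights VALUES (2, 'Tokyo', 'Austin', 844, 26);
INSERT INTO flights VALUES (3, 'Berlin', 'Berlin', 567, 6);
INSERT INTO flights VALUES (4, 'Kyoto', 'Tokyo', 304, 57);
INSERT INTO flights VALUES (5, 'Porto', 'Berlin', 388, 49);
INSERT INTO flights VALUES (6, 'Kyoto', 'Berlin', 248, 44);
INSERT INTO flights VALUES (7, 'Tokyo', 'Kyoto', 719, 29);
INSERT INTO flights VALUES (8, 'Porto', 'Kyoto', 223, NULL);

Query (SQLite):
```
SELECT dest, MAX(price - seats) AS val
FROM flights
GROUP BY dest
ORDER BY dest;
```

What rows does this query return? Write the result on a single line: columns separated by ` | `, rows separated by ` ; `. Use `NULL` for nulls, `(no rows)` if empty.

Austin | 818 ; Berlin | 561 ; Kyoto | 690 ; Tokyo | 247

For each row compute price - seats.
Group by dest; take MAX of the expression per group.
  Austin: ids {2} → MAX(price - seats)=818
  Berlin: ids {3, 5, 6} → MAX(price - seats)=561
  Kyoto: ids {1, 7, 8} → MAX(price - seats)=690
  Tokyo: ids {4} → MAX(price - seats)=247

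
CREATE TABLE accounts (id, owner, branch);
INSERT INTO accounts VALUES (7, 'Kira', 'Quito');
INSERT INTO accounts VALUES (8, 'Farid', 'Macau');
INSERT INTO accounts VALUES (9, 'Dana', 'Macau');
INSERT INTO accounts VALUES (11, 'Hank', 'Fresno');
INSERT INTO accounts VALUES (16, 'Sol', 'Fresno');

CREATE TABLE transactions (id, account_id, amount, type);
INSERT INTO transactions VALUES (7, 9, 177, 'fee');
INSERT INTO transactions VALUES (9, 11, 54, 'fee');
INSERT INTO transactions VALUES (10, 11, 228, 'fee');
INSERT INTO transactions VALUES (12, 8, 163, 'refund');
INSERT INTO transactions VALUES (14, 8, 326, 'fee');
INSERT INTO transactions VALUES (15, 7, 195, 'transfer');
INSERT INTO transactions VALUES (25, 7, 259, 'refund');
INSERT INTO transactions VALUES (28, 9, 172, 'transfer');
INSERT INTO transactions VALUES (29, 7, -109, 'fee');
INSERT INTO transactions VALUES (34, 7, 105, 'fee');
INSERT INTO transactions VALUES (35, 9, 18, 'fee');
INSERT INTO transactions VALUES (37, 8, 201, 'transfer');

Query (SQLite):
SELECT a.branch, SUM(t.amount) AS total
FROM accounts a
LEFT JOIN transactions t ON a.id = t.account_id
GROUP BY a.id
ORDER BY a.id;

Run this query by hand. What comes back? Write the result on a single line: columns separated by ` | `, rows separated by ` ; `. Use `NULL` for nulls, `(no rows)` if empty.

Quito | 450 ; Macau | 690 ; Macau | 367 ; Fresno | 282 ; Fresno | NULL

LEFT JOIN keeps every accounts row; unmatched ones get NULL for transactions columns.
Group by accounts.id and compute SUM(t.amount). SUM over an all-NULL group is NULL.
  7: ids {15, 25, 29, 34} → SUM(t.amount)=450
  8: ids {12, 14, 37} → SUM(t.amount)=690
  9: ids {7, 28, 35} → SUM(t.amount)=367
  11: ids {9, 10} → SUM(t.amount)=282
  16: ids {—} → SUM(t.amount)=NULL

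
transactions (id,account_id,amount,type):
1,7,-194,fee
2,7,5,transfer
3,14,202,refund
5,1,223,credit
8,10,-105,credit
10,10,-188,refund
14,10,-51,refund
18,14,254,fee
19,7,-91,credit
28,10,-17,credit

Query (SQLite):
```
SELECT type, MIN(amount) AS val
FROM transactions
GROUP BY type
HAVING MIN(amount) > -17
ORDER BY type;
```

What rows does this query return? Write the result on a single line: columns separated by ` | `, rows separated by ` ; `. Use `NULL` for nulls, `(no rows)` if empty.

Partition transactions by type; compute MIN(amount) within each group.
HAVING: keep groups where MIN(amount) > -17.
  credit: ids {5, 8, 19, 28} → MIN(amount)=-105
  fee: ids {1, 18} → MIN(amount)=-194
  refund: ids {3, 10, 14} → MIN(amount)=-188
  transfer: ids {2} → MIN(amount)=5

transfer | 5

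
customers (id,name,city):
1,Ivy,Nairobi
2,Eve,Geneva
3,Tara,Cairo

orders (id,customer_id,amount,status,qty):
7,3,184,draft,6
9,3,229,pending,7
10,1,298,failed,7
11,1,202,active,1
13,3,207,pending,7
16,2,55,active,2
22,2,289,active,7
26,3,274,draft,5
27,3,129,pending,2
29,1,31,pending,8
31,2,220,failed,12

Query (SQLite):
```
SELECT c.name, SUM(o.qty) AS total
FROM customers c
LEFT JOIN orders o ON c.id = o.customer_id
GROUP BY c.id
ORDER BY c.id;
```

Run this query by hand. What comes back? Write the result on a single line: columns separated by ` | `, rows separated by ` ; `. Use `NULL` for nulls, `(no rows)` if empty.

LEFT JOIN keeps every customers row; unmatched ones get NULL for orders columns.
Group by customers.id and compute SUM(o.qty). SUM over an all-NULL group is NULL.
  1: ids {10, 11, 29} → SUM(o.qty)=16
  2: ids {16, 22, 31} → SUM(o.qty)=21
  3: ids {7, 9, 13, 26, 27} → SUM(o.qty)=27

Ivy | 16 ; Eve | 21 ; Tara | 27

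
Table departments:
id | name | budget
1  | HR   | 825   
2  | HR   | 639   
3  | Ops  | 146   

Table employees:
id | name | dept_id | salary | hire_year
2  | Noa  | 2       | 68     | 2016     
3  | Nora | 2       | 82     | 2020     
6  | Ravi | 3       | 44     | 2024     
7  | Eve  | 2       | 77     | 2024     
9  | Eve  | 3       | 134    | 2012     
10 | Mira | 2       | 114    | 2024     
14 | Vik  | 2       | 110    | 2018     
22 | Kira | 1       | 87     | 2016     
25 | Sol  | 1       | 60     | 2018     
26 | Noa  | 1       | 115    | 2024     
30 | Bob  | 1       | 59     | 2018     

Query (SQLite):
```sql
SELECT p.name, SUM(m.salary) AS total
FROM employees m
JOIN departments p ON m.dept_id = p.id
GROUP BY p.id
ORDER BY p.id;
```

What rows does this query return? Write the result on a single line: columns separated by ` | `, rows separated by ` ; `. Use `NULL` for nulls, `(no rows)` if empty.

Join each employees row to its departments via dept_id.
Group joined rows by departments.id; compute SUM(m.salary) per group.
  1: ids {22, 25, 26, 30} → SUM(m.salary)=321
  2: ids {2, 3, 7, 10, 14} → SUM(m.salary)=451
  3: ids {6, 9} → SUM(m.salary)=178

HR | 321 ; HR | 451 ; Ops | 178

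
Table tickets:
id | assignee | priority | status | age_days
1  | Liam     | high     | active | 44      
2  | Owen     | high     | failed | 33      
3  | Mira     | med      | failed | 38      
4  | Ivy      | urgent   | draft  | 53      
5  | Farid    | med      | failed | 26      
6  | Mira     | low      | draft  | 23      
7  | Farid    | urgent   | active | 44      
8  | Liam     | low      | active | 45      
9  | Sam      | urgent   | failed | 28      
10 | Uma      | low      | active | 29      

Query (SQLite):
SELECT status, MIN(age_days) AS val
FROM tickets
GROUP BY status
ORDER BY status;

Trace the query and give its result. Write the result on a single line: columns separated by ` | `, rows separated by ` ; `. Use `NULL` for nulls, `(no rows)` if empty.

Partition tickets by status; compute MIN(age_days) within each group.
  active: ids {1, 7, 8, 10} → MIN(age_days)=29
  draft: ids {4, 6} → MIN(age_days)=23
  failed: ids {2, 3, 5, 9} → MIN(age_days)=26

active | 29 ; draft | 23 ; failed | 26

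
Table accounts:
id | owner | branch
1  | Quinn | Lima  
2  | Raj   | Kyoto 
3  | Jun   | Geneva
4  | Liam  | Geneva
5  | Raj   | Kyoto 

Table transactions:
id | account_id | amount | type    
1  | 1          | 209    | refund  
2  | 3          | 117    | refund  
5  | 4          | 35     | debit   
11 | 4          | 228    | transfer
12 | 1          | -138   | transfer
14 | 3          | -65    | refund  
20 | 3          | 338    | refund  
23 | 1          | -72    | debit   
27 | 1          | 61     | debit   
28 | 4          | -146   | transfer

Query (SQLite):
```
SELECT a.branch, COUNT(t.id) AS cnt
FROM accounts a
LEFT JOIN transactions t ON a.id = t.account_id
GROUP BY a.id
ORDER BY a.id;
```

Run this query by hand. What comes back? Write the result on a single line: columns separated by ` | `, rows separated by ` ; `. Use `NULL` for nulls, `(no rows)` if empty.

Lima | 4 ; Kyoto | 0 ; Geneva | 3 ; Geneva | 3 ; Kyoto | 0

LEFT JOIN keeps every accounts row; unmatched ones get NULL for transactions columns.
Group by accounts.id and compute COUNT(t.id). COUNT(col) of an all-NULL group is 0.
  1: ids {1, 12, 23, 27} → COUNT(t.id)=4
  2: ids {—} → COUNT(t.id)=0
  3: ids {2, 14, 20} → COUNT(t.id)=3
  4: ids {5, 11, 28} → COUNT(t.id)=3
  5: ids {—} → COUNT(t.id)=0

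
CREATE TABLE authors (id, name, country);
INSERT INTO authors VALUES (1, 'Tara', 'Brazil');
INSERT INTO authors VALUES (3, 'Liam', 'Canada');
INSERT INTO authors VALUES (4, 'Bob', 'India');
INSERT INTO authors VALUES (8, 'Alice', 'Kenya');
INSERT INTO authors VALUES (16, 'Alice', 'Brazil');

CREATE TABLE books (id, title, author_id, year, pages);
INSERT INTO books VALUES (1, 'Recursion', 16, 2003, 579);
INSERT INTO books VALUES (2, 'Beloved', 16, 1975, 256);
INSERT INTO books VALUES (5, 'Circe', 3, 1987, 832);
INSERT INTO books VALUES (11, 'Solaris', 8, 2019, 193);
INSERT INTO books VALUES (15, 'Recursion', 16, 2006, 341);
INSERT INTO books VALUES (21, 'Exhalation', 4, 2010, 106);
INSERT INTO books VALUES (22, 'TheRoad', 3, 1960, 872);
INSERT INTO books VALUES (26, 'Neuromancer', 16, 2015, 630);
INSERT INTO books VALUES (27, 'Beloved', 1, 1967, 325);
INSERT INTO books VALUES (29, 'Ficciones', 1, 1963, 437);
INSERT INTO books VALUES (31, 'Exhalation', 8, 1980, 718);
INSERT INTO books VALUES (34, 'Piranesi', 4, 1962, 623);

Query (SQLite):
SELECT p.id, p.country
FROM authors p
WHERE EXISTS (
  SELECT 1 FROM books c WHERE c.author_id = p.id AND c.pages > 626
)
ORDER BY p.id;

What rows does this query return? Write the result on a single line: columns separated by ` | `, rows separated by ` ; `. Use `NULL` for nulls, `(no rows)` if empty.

3 | Canada ; 8 | Kenya ; 16 | Brazil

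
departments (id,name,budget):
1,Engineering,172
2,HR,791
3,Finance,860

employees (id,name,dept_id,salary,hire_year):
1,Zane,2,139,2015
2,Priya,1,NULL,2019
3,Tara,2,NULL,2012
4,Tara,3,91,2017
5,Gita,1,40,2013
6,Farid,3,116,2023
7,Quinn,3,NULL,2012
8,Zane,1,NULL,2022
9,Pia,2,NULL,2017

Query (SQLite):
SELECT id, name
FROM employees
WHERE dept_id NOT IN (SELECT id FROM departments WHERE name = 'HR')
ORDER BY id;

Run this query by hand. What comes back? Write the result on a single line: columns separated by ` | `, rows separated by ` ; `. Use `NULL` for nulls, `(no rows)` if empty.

Inner query: departments.id where name = 'HR'.
Outer: keep employees rows whose dept_id is not in that set.
Inner query → {2}

2 | Priya ; 4 | Tara ; 5 | Gita ; 6 | Farid ; 7 | Quinn ; 8 | Zane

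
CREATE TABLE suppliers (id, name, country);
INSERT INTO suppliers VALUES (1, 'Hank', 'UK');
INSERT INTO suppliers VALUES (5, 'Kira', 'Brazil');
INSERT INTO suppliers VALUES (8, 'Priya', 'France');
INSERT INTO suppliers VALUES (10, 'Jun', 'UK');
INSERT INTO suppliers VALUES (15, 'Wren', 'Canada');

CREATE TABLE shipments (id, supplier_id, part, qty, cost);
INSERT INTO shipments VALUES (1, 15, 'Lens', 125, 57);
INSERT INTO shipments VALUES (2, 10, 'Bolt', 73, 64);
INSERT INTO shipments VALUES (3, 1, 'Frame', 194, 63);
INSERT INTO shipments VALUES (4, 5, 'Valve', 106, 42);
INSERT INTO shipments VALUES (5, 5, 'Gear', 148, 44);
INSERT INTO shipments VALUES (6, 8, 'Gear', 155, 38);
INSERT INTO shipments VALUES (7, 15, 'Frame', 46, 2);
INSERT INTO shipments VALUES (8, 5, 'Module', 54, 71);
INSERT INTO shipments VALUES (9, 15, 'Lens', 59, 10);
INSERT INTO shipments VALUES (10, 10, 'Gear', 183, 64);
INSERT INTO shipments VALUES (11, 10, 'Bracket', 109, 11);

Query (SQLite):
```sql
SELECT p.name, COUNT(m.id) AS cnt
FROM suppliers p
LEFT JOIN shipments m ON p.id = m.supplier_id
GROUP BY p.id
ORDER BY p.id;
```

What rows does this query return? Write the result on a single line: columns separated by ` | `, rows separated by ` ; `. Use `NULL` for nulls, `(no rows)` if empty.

Hank | 1 ; Kira | 3 ; Priya | 1 ; Jun | 3 ; Wren | 3

LEFT JOIN keeps every suppliers row; unmatched ones get NULL for shipments columns.
Group by suppliers.id and compute COUNT(m.id). COUNT(col) of an all-NULL group is 0.
  1: ids {3} → COUNT(m.id)=1
  5: ids {4, 5, 8} → COUNT(m.id)=3
  8: ids {6} → COUNT(m.id)=1
  10: ids {2, 10, 11} → COUNT(m.id)=3
  15: ids {1, 7, 9} → COUNT(m.id)=3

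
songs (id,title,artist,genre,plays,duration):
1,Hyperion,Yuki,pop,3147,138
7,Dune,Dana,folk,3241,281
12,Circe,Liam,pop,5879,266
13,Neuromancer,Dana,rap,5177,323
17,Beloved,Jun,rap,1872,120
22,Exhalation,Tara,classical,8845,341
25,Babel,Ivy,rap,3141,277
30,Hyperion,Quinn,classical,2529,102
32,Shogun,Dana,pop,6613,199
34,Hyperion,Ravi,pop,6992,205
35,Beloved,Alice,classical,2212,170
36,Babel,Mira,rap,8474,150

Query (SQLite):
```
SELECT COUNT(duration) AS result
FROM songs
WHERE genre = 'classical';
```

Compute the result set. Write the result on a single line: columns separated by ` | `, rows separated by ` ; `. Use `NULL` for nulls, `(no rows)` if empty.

3

Rows where genre='classical' → duration values: [341, 102, 170].
COUNT(duration) counts non-NULL values → 3.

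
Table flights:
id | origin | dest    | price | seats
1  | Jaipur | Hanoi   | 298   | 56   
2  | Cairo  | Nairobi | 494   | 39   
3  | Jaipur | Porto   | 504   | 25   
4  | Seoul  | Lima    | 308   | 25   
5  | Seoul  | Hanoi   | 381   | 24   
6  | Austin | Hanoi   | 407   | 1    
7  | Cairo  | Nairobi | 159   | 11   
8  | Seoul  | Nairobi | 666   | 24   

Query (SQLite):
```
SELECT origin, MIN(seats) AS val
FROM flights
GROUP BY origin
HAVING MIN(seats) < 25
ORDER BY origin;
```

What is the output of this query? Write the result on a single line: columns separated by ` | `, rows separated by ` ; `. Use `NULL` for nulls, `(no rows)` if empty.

Austin | 1 ; Cairo | 11 ; Seoul | 24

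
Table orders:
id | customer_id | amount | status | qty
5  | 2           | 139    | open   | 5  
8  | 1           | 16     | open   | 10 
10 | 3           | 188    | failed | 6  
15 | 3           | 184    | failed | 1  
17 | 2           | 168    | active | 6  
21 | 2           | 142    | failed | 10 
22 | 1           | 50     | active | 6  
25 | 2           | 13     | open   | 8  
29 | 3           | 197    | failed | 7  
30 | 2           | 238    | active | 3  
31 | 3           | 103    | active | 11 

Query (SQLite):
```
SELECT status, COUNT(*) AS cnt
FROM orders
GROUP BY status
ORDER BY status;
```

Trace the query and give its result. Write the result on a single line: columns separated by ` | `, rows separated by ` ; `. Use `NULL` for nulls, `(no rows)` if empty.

Partition orders by status; compute COUNT(*) within each group.
  active: ids {17, 22, 30, 31} → COUNT(*)=4
  failed: ids {10, 15, 21, 29} → COUNT(*)=4
  open: ids {5, 8, 25} → COUNT(*)=3

active | 4 ; failed | 4 ; open | 3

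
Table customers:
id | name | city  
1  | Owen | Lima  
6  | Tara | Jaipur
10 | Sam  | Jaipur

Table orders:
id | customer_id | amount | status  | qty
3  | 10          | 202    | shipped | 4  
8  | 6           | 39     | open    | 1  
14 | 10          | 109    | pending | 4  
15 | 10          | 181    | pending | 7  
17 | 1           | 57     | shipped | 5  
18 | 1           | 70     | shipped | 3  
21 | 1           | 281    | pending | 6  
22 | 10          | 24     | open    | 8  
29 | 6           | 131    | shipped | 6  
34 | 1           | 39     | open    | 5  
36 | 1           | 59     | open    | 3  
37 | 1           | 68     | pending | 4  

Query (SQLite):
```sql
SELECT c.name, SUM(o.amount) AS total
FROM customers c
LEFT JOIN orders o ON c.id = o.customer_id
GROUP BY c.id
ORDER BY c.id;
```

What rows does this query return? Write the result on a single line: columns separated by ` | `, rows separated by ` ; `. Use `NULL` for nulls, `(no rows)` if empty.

Owen | 574 ; Tara | 170 ; Sam | 516

LEFT JOIN keeps every customers row; unmatched ones get NULL for orders columns.
Group by customers.id and compute SUM(o.amount). SUM over an all-NULL group is NULL.
  1: ids {17, 18, 21, 34, 36, 37} → SUM(o.amount)=574
  6: ids {8, 29} → SUM(o.amount)=170
  10: ids {3, 14, 15, 22} → SUM(o.amount)=516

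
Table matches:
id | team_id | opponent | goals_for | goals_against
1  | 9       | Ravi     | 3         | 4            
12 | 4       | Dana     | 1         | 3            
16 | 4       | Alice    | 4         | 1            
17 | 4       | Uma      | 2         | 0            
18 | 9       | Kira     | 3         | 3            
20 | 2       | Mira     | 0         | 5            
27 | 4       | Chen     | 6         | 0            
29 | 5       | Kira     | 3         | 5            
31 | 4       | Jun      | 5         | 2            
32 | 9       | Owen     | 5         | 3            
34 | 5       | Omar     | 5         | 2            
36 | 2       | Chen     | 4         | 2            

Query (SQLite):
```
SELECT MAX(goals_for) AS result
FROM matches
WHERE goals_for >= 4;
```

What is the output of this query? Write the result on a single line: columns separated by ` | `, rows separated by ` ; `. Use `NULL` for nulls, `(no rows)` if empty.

Rows where goals_for >= 4 → goals_for values: [4, 6, 5, 5, 5, 4].
MAX of non-NULL values = 6.

6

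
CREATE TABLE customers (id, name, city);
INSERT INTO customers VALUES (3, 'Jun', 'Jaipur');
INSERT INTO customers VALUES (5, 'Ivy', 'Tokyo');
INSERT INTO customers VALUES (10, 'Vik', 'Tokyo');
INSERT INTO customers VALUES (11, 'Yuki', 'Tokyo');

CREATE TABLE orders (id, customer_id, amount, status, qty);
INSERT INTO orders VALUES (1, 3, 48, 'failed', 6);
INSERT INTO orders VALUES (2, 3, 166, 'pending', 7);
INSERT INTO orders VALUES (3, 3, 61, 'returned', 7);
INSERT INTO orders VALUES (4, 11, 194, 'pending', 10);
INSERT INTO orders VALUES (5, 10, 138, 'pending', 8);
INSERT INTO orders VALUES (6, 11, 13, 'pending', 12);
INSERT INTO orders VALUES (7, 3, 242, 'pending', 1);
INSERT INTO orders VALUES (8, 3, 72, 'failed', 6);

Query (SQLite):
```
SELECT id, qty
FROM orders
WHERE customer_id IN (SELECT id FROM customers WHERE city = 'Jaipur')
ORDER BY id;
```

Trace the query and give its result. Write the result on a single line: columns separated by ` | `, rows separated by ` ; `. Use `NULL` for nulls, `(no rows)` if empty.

1 | 6 ; 2 | 7 ; 3 | 7 ; 7 | 1 ; 8 | 6

Inner query: customers.id where city = 'Jaipur'.
Outer: keep orders rows whose customer_id is in that set.
Inner query → {3}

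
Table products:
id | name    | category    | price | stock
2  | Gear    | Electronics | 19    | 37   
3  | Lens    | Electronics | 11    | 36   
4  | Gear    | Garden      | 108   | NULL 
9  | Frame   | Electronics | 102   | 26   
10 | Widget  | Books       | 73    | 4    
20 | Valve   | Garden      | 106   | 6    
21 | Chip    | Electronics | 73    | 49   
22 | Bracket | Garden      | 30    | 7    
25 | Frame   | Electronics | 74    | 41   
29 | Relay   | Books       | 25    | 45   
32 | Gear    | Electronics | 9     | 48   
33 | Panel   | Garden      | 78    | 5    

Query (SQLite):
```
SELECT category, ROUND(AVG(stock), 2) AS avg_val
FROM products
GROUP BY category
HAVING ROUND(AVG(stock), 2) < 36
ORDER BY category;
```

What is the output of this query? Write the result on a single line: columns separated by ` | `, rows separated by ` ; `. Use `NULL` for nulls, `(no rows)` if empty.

Books | 24.5 ; Garden | 6

Partition products by category; compute ROUND(AVG(stock), 2) within each group.
HAVING: keep groups where ROUND(AVG(stock), 2) < 36.
  Books: ids {10, 29} → ROUND(AVG(stock), 2)=24.5
  Electronics: ids {2, 3, 9, 21, 25, 32} → ROUND(AVG(stock), 2)=39.5
  Garden: ids {4, 20, 22, 33} → ROUND(AVG(stock), 2)=6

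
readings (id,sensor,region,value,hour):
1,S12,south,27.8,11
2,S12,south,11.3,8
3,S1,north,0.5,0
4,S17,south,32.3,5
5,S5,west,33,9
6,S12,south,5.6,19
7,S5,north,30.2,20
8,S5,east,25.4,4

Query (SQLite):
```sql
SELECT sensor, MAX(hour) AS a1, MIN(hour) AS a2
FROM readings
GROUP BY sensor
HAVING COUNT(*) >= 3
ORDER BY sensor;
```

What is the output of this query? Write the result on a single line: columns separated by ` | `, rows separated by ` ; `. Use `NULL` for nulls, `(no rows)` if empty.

S12 | 19 | 8 ; S5 | 20 | 4

Group readings by sensor.
Per group compute: MAX(hour), MIN(hour).
HAVING: drop groups with fewer than 3 rows.
  S1: ids {3} → MAX(hour)=0, MIN(hour)=0
  S12: ids {1, 2, 6} → MAX(hour)=19, MIN(hour)=8
  S17: ids {4} → MAX(hour)=5, MIN(hour)=5
  S5: ids {5, 7, 8} → MAX(hour)=20, MIN(hour)=4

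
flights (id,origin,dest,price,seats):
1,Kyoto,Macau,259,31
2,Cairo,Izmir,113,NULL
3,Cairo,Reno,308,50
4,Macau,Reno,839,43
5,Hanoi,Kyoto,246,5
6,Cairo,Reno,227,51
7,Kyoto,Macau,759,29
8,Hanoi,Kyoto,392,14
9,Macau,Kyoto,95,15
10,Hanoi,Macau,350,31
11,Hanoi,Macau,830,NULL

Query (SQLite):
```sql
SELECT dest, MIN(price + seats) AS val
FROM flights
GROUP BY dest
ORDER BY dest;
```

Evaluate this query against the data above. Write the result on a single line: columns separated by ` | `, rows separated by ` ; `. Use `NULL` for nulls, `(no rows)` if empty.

Izmir | NULL ; Kyoto | 110 ; Macau | 290 ; Reno | 278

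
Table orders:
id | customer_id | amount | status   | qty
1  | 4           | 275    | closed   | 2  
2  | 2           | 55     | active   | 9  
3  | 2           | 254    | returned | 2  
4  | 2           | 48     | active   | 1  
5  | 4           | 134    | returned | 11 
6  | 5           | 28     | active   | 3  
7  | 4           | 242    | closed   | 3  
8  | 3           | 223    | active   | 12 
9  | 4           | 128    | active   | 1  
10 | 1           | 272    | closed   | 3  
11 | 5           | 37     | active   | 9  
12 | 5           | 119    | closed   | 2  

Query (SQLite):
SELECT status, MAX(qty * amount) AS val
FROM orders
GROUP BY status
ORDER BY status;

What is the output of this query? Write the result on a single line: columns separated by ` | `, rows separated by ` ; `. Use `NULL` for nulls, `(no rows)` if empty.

active | 2676 ; closed | 816 ; returned | 1474

For each row compute qty * amount.
Group by status; take MAX of the expression per group.
  active: ids {2, 4, 6, 8, 9, 11} → MAX(qty * amount)=2676
  closed: ids {1, 7, 10, 12} → MAX(qty * amount)=816
  returned: ids {3, 5} → MAX(qty * amount)=1474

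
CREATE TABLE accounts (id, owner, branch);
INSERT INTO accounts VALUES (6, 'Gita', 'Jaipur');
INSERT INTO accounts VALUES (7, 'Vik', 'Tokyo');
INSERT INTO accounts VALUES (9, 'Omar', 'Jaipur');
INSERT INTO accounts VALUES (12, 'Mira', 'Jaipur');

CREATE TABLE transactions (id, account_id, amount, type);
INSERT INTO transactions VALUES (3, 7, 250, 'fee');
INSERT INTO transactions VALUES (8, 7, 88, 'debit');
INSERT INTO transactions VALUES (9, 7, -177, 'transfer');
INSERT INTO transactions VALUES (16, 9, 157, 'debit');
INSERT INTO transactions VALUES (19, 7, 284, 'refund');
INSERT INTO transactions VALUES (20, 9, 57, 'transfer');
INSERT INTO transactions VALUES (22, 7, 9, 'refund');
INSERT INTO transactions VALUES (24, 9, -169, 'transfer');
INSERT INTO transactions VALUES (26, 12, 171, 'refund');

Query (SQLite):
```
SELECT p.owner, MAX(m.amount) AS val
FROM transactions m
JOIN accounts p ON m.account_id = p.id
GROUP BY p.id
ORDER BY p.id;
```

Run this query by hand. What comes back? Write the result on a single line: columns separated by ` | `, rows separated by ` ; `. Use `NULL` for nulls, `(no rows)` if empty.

Join each transactions row to its accounts via account_id.
Group joined rows by accounts.id; compute MAX(m.amount) per group.
  7: ids {3, 8, 9, 19, 22} → MAX(m.amount)=284
  9: ids {16, 20, 24} → MAX(m.amount)=157
  12: ids {26} → MAX(m.amount)=171

Vik | 284 ; Omar | 157 ; Mira | 171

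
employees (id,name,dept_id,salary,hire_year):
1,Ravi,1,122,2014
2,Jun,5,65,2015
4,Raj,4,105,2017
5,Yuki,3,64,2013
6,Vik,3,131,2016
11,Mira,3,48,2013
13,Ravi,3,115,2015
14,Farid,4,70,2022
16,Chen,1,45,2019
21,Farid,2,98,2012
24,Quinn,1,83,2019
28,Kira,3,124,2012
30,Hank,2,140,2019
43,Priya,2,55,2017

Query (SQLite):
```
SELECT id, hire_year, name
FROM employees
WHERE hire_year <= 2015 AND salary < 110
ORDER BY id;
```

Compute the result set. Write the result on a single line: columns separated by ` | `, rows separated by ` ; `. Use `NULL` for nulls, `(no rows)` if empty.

2 | 2015 | Jun ; 5 | 2013 | Yuki ; 11 | 2013 | Mira ; 21 | 2012 | Farid

hire_year <= 2015: ids {1, 2, 5, 11, 13, 21, 28}
salary < 110: ids {2, 4, 5, 11, 14, 16, 21, 24, 43}
Combine with AND.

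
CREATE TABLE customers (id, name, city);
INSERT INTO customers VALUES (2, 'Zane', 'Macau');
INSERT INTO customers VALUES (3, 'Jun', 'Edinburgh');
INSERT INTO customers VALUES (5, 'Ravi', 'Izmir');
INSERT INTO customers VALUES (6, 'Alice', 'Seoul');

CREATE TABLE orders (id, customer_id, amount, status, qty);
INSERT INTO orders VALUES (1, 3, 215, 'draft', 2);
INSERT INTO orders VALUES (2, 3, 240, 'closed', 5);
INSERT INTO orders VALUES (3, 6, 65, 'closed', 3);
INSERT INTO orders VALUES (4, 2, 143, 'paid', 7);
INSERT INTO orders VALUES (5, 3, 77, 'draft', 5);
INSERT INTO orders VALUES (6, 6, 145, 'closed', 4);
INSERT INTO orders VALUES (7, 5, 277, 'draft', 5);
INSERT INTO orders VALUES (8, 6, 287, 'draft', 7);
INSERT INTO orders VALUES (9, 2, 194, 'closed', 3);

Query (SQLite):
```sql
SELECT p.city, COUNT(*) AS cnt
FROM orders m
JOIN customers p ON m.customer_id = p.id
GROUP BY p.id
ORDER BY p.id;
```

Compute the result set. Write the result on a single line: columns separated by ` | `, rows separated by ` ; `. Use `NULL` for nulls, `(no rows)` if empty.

Macau | 2 ; Edinburgh | 3 ; Izmir | 1 ; Seoul | 3

Join each orders row to its customers via customer_id.
Group joined rows by customers.id; compute COUNT(*) per group.
  2: ids {4, 9} → COUNT(*)=2
  3: ids {1, 2, 5} → COUNT(*)=3
  5: ids {7} → COUNT(*)=1
  6: ids {3, 6, 8} → COUNT(*)=3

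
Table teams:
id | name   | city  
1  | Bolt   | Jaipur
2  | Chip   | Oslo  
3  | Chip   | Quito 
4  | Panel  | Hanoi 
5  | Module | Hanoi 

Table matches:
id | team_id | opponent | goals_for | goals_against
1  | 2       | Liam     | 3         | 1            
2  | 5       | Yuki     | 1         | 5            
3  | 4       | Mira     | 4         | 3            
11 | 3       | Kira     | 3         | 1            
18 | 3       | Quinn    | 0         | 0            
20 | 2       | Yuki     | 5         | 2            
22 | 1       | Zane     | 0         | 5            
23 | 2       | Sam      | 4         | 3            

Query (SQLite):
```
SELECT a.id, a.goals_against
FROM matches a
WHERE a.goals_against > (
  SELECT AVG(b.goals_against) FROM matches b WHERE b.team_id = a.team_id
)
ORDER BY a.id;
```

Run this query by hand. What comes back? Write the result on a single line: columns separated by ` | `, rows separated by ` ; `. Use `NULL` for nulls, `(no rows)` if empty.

For each matches row a, compute AVG(goals_against) over rows sharing a.team_id.
Keep row a if a.goals_against > that per-group AVG.
  team_id=1: AVG(goals_against) = 5.0
  team_id=2: AVG(goals_against) = 2.0
  team_id=3: AVG(goals_against) = 0.5
  team_id=4: AVG(goals_against) = 3.0
  team_id=5: AVG(goals_against) = 5.0

11 | 1 ; 23 | 3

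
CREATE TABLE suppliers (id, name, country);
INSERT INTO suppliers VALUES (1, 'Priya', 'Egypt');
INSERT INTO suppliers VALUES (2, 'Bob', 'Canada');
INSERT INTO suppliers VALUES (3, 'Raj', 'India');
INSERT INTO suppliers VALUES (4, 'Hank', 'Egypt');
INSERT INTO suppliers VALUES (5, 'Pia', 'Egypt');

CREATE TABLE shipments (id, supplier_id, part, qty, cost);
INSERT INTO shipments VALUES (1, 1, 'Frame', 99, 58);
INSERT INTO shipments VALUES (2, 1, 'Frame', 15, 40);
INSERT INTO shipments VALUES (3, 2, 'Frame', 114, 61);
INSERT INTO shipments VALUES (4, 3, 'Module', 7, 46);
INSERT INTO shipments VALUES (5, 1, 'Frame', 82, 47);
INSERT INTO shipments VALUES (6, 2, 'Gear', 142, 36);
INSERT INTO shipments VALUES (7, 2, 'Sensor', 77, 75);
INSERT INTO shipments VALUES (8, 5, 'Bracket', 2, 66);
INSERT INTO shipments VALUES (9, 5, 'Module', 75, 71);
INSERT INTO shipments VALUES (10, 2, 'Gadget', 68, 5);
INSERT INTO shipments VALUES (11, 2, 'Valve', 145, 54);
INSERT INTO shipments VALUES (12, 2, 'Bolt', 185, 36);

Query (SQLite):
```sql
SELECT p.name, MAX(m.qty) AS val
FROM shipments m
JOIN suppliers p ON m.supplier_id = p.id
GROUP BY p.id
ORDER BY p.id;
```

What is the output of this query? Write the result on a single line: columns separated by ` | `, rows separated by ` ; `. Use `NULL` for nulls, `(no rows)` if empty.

Priya | 99 ; Bob | 185 ; Raj | 7 ; Pia | 75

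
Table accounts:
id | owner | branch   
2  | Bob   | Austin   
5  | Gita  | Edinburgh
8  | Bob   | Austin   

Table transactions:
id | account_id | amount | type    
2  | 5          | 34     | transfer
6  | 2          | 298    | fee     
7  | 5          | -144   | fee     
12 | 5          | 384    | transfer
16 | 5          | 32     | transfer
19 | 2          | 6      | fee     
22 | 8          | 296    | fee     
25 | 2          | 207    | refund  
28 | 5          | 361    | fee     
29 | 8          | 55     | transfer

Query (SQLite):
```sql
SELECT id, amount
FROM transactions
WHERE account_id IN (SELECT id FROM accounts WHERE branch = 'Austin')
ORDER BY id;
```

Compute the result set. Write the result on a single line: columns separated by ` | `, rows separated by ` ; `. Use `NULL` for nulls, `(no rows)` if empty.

6 | 298 ; 19 | 6 ; 22 | 296 ; 25 | 207 ; 29 | 55

Inner query: accounts.id where branch = 'Austin'.
Outer: keep transactions rows whose account_id is in that set.
Inner query → {2, 8}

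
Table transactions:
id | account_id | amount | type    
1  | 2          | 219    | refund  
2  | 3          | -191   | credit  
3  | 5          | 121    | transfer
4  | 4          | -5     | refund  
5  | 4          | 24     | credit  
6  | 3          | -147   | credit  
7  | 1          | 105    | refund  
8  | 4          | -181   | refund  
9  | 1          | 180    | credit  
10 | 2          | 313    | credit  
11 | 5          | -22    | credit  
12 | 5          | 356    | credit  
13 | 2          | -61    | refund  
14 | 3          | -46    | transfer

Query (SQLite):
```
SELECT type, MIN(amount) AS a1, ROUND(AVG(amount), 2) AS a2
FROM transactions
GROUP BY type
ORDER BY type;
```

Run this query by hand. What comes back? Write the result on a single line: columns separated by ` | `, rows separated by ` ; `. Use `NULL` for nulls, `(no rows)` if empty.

Group transactions by type.
Per group compute: MIN(amount), ROUND(AVG(amount), 2).
  credit: ids {2, 5, 6, 9, 10, 11, 12} → MIN(amount)=-191, ROUND(AVG(amount), 2)=73.29
  refund: ids {1, 4, 7, 8, 13} → MIN(amount)=-181, ROUND(AVG(amount), 2)=15.4
  transfer: ids {3, 14} → MIN(amount)=-46, ROUND(AVG(amount), 2)=37.5

credit | -191 | 73.29 ; refund | -181 | 15.4 ; transfer | -46 | 37.5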